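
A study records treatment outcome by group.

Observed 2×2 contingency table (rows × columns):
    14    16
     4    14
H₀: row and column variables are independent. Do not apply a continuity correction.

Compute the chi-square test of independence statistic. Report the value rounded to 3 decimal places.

test statistic = 2.868

Row totals [30, 18], col totals [18, 30], n=48
χ² = (14−11.25)²/11.25 + (16−18.75)²/18.75 + (4−6.75)²/6.75 + (14−11.25)²/11.25 = 2.8681
df = 1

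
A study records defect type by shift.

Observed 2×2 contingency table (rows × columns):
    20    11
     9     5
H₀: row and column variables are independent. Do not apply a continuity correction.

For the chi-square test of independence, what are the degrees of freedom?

degrees of freedom = 1

df = (r−1)(c−1) = (2−1)·(2−1) = 1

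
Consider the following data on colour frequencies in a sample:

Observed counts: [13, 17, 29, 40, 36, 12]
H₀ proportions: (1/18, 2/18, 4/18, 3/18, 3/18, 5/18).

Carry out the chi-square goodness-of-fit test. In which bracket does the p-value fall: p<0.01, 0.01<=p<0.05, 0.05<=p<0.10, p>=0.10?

n = 147; E_i = n·p_i = [8.17, 16.33, 32.67, 24.50, 24.50, 40.83]
χ² = (13−8.17)²/8.17 + (17−16.33)²/16.33 + (29−32.67)²/32.67 + (40−24.50)²/24.50 + (36−24.50)²/24.50 + (12−40.83)²/40.83 = 38.8633
df = 5
p-value (upper-tail) = 0.00000
→ bracket: p<0.01

p-value bracket: p<0.01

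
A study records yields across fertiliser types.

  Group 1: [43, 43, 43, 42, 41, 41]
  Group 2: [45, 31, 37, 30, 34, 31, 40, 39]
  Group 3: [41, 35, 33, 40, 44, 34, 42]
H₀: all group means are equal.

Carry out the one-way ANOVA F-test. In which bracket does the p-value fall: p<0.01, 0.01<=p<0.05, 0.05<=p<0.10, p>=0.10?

p-value bracket: 0.01<=p<0.05

Group means [42.17, 35.88, 38.43], grand mean 38.524
SSB = Σnᵢ(x̄ᵢ−x̄)² = 135.815; SSW = ΣΣ(x−x̄ᵢ)² = 315.423
MSB = 135.815/2 = 67.9077; MSW = 315.423/18 = 17.5235
F = MSB/MSW = 3.8752
df = (2, 18)
p-value (upper-tail) = 0.03985
→ bracket: 0.01<=p<0.05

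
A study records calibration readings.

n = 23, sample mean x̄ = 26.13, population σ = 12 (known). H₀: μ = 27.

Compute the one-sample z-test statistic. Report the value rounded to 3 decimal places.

SE = σ/√n = 12/√23 = 2.5022
z = (x̄−μ₀)/SE = (26.13−27)/2.5022 = -0.3477

test statistic = -0.348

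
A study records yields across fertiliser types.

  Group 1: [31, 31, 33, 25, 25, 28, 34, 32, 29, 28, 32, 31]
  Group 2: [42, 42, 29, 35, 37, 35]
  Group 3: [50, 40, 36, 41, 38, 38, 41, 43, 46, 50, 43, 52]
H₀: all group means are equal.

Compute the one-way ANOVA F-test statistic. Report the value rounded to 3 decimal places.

test statistic = 27.354

Group means [29.92, 36.67, 43.17], grand mean 36.567
SSB = Σnᵢ(x̄ᵢ−x̄)² = 1053.450; SSW = ΣΣ(x−x̄ᵢ)² = 519.917
MSB = 1053.450/2 = 526.7250; MSW = 519.917/27 = 19.2562
F = MSB/MSW = 27.3536
df = (2, 27)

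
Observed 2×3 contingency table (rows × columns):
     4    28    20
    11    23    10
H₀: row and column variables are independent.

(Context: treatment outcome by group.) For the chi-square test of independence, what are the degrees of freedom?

degrees of freedom = 2

df = (r−1)(c−1) = (2−1)·(3−1) = 2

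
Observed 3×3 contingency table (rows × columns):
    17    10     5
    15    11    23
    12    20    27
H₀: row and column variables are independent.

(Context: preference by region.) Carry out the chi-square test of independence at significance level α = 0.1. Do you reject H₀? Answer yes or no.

Row totals [32, 49, 59], col totals [44, 41, 55], n=140
χ² = (17−10.06)²/10.06 + (10−9.37)²/9.37 + (5−12.57)²/12.57 + (15−15.40)²/15.40 + (11−14.35)²/14.35 + (23−19.25)²/19.25 + (12−18.54)²/18.54 + (20−17.28)²/17.28 + (27−23.18)²/23.18 = 14.2854
df = 4
p-value (upper-tail) = 0.00644
At α=0.1: p < α → reject H₀

reject H₀: yes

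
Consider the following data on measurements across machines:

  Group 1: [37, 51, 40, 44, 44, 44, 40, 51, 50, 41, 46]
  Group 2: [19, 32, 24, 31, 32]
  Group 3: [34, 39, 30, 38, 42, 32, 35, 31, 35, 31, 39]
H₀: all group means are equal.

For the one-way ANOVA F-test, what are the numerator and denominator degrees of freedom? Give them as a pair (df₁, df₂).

k = 3 groups, N = 27 total
df = (k−1, N−k) = (3−1, 27−3) = (2, 24)

degrees of freedom = [2, 24]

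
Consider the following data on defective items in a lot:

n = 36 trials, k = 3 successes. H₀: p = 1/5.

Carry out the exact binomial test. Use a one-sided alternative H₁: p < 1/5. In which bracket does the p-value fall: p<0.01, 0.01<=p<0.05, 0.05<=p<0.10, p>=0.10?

Exact binomial: n=36, k=3, p₀=1/5=0.2000
P(X≤3) from Σ C(n,i)·p₀^i·(1−p₀)^(n−i)
p-value (one-sided, H₁ less) = 0.05223
→ bracket: 0.05<=p<0.10

p-value bracket: 0.05<=p<0.10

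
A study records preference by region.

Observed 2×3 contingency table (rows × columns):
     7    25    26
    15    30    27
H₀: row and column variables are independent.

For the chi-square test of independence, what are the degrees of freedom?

degrees of freedom = 2

df = (r−1)(c−1) = (2−1)·(3−1) = 2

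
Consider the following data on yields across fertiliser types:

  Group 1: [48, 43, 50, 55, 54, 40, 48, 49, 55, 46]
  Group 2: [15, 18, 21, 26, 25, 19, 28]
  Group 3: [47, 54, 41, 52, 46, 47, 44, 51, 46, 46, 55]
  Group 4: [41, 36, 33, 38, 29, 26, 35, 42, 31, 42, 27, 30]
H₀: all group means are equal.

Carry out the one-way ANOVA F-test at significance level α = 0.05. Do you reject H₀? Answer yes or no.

Group means [48.80, 21.71, 48.09, 34.17], grand mean 39.475
SSB = Σnᵢ(x̄ᵢ−x̄)² = 4232.371; SSW = ΣΣ(x−x̄ᵢ)² = 911.604
MSB = 4232.371/3 = 1410.7902; MSW = 911.604/36 = 25.3223
F = MSB/MSW = 55.7133
df = (3, 36)
p-value (upper-tail) = 0.00000
At α=0.05: p < α → reject H₀

reject H₀: yes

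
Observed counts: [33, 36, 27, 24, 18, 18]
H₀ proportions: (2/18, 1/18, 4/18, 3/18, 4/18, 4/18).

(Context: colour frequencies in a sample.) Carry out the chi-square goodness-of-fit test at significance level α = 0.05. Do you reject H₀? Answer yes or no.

reject H₀: yes

n = 156; E_i = n·p_i = [17.33, 8.67, 34.67, 26.00, 34.67, 34.67]
χ² = (33−17.33)²/17.33 + (36−8.67)²/8.67 + (27−34.67)²/34.67 + (24−26.00)²/26.00 + (18−34.67)²/34.67 + (18−34.67)²/34.67 = 118.2404
df = 5
p-value (upper-tail) = 0.00000
At α=0.05: p < α → reject H₀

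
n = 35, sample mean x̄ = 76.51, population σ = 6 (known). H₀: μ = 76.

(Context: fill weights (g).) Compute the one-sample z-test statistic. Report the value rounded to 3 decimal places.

SE = σ/√n = 6/√35 = 1.0142
z = (x̄−μ₀)/SE = (76.51−76)/1.0142 = 0.5029

test statistic = 0.503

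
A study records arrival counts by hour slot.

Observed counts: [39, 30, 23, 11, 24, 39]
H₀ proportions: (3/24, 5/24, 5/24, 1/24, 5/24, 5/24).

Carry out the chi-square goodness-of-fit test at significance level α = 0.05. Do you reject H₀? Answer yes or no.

n = 166; E_i = n·p_i = [20.75, 34.58, 34.58, 6.92, 34.58, 34.58]
χ² = (39−20.75)²/20.75 + (30−34.58)²/34.58 + (23−34.58)²/34.58 + (11−6.92)²/6.92 + (24−34.58)²/34.58 + (39−34.58)²/34.58 = 26.7518
df = 5
p-value (upper-tail) = 0.00006
At α=0.05: p < α → reject H₀

reject H₀: yes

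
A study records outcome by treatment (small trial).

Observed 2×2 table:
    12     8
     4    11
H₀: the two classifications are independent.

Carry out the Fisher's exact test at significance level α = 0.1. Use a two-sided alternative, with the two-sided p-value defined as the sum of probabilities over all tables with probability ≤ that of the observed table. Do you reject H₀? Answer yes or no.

Margins: r₁=20, r₂=15, c₁=16, c₂=19, n=35
p_obs = C(20,12)·C(15,4)/C(35,16); sum pmf over tables with pmf ≤ p_obs
p-value (two-sided) = 0.08656
At α=0.1: p < α → reject H₀

reject H₀: yes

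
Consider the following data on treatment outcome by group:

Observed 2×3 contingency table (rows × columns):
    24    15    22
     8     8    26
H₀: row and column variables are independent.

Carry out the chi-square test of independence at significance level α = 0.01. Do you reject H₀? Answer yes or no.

reject H₀: no

Row totals [61, 42], col totals [32, 23, 48], n=103
χ² = (24−18.95)²/18.95 + (15−13.62)²/13.62 + (22−28.43)²/28.43 + (8−13.05)²/13.05 + (8−9.38)²/9.38 + (26−19.57)²/19.57 = 7.2041
df = 2
p-value (upper-tail) = 0.02727
At α=0.01: p ≥ α → fail to reject H₀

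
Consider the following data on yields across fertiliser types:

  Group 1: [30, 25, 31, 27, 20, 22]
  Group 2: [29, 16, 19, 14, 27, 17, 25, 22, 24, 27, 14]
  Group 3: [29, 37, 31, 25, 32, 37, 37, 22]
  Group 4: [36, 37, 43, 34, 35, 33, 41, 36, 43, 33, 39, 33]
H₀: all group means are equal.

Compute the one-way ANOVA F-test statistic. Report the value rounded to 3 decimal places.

test statistic = 21.165

Group means [25.83, 21.27, 31.25, 36.92], grand mean 29.243
SSB = Σnᵢ(x̄ᵢ−x̄)² = 1507.379; SSW = ΣΣ(x−x̄ᵢ)² = 783.432
MSB = 1507.379/3 = 502.4597; MSW = 783.432/33 = 23.7404
F = MSB/MSW = 21.1648
df = (3, 33)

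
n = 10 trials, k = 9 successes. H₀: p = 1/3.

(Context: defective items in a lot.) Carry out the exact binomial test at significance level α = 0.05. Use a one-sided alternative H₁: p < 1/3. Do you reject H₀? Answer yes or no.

Exact binomial: n=10, k=9, p₀=1/3=0.3333
P(X≤9) from Σ C(n,i)·p₀^i·(1−p₀)^(n−i)
p-value (one-sided, H₁ less) = 0.99998
At α=0.05: p ≥ α → fail to reject H₀

reject H₀: no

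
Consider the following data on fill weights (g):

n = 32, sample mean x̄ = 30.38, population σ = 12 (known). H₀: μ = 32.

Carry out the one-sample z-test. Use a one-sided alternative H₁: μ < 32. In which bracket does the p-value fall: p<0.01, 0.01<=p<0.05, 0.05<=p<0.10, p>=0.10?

SE = σ/√n = 12/√32 = 2.1213
z = (x̄−μ₀)/SE = (30.38−32)/2.1213 = -0.7637
p-value (one-sided, H₁ less) = 0.22253
→ bracket: p>=0.10

p-value bracket: p>=0.10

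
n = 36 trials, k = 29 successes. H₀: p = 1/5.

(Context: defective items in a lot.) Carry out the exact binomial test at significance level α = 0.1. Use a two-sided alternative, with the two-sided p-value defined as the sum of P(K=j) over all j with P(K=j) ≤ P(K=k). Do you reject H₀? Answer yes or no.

reject H₀: yes

Exact binomial: n=36, k=29, p₀=1/5=0.2000
P(X=j) = C(n,j)·p₀^j·(1−p₀)^(n−j); p = Σ P(X=j) over j with P(X=j) ≤ P(X=29)
p-value (two-sided) = 0.00000
At α=0.1: p < α → reject H₀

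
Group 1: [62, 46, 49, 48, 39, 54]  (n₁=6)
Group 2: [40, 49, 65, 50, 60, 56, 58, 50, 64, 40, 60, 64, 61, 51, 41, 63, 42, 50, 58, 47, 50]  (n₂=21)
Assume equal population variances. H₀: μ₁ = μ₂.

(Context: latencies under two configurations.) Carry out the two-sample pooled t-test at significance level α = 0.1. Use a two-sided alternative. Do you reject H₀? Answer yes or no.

x̄₁=49.667, s₁=7.763, n₁=6
x̄₂=53.286, s₂=8.367, n₂=21
s_p² = [5·7.763² + 20·8.367²]/25 = 68.0648
SE = √(s_p²·(1/6+1/21)) = 3.8191
t = (49.667−53.286)/3.8191 = -0.9476
df = 25
p-value (two-sided) = 0.35239
At α=0.1: p ≥ α → fail to reject H₀

reject H₀: no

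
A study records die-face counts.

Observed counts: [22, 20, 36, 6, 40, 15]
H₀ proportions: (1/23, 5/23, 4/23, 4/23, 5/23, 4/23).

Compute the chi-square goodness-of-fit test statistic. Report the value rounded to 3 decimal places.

n = 139; E_i = n·p_i = [6.04, 30.22, 24.17, 24.17, 30.22, 24.17]
χ² = (22−6.04)²/6.04 + (20−30.22)²/30.22 + (36−24.17)²/24.17 + (6−24.17)²/24.17 + (40−30.22)²/30.22 + (15−24.17)²/24.17 = 71.6817
df = 5

test statistic = 71.682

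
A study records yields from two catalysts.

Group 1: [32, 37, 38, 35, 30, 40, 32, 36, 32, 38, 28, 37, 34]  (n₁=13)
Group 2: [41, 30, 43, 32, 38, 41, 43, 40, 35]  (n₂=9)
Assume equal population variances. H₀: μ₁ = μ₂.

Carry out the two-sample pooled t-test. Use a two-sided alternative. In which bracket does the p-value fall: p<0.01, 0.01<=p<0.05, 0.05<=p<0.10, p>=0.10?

x̄₁=34.538, s₁=3.550, n₁=13
x̄₂=38.111, s₂=4.755, n₂=9
s_p² = [12·3.550² + 8·4.755²]/20 = 16.6060
SE = √(s_p²·(1/13+1/9)) = 1.7671
t = (34.538−38.111)/1.7671 = -2.0218
df = 20
p-value (two-sided) = 0.05678
→ bracket: 0.05<=p<0.10

p-value bracket: 0.05<=p<0.10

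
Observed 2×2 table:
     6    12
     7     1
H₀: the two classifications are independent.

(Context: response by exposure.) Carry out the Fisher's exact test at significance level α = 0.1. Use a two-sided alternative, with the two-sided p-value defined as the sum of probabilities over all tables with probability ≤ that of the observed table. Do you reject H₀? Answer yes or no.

reject H₀: yes

Margins: r₁=18, r₂=8, c₁=13, c₂=13, n=26
p_obs = C(18,6)·C(8,7)/C(26,13); sum pmf over tables with pmf ≤ p_obs
p-value (two-sided) = 0.03021
At α=0.1: p < α → reject H₀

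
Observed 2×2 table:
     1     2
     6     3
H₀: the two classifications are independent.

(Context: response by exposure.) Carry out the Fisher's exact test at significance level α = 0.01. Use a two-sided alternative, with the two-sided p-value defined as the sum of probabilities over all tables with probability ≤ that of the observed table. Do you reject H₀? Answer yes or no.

reject H₀: no

Margins: r₁=3, r₂=9, c₁=7, c₂=5, n=12
p_obs = C(3,1)·C(9,6)/C(12,7); sum pmf over tables with pmf ≤ p_obs
p-value (two-sided) = 0.52273
At α=0.01: p ≥ α → fail to reject H₀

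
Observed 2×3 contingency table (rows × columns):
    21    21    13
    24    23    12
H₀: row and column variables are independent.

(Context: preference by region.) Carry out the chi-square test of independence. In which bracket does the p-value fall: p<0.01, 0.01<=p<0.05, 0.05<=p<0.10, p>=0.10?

p-value bracket: p>=0.10

Row totals [55, 59], col totals [45, 44, 25], n=114
χ² = (21−21.71)²/21.71 + (21−21.23)²/21.23 + (13−12.06)²/12.06 + (24−23.29)²/23.29 + (23−22.77)²/22.77 + (12−12.94)²/12.94 = 0.1908
df = 2
p-value (upper-tail) = 0.90901
→ bracket: p>=0.10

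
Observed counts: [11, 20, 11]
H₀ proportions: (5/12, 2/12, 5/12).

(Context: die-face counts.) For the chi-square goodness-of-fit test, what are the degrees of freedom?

degrees of freedom = 2

df = k − 1 = 3 − 1 = 2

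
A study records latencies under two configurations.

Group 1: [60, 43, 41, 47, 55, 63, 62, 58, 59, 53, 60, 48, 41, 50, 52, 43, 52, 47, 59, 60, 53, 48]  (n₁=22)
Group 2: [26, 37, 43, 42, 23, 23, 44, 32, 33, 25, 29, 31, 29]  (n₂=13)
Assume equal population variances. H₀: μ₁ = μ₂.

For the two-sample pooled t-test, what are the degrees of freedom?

df = n₁ + n₂ − 2 = 22 + 13 − 2 = 33

degrees of freedom = 33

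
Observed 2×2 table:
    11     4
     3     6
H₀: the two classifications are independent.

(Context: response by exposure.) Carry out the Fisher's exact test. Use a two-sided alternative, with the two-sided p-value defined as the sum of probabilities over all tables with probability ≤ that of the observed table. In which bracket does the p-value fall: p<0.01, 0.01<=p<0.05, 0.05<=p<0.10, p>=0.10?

Margins: r₁=15, r₂=9, c₁=14, c₂=10, n=24
p_obs = C(15,11)·C(9,3)/C(24,14); sum pmf over tables with pmf ≤ p_obs
p-value (two-sided) = 0.09180
→ bracket: 0.05<=p<0.10

p-value bracket: 0.05<=p<0.10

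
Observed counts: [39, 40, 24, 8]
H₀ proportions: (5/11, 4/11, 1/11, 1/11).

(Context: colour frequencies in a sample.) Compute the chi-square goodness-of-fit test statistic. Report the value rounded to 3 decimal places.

test statistic = 22.209

n = 111; E_i = n·p_i = [50.45, 40.36, 10.09, 10.09]
χ² = (39−50.45)²/50.45 + (40−40.36)²/40.36 + (24−10.09)²/10.09 + (8−10.09)²/10.09 = 22.2090
df = 3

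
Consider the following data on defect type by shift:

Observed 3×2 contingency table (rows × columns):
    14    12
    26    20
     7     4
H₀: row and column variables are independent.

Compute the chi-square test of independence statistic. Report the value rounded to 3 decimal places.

Row totals [26, 46, 11], col totals [47, 36], n=83
χ² = (14−14.72)²/14.72 + (12−11.28)²/11.28 + (26−26.05)²/26.05 + (20−19.95)²/19.95 + (7−6.23)²/6.23 + (4−4.77)²/4.77 = 0.3021
df = 2

test statistic = 0.302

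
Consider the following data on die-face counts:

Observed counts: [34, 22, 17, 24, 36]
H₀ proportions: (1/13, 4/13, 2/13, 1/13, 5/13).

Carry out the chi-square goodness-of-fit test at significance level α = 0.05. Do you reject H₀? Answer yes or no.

reject H₀: yes

n = 133; E_i = n·p_i = [10.23, 40.92, 20.46, 10.23, 51.15]
χ² = (34−10.23)²/10.23 + (22−40.92)²/40.92 + (17−20.46)²/20.46 + (24−10.23)²/10.23 + (36−51.15)²/51.15 = 87.5797
df = 4
p-value (upper-tail) = 0.00000
At α=0.05: p < α → reject H₀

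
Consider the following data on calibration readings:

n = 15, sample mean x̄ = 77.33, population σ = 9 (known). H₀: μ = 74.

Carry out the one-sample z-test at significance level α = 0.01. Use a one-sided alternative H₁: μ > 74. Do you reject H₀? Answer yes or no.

reject H₀: no

SE = σ/√n = 9/√15 = 2.3238
z = (x̄−μ₀)/SE = (77.33−74)/2.3238 = 1.4330
p-value (one-sided, H₁ greater) = 0.07593
At α=0.01: p ≥ α → fail to reject H₀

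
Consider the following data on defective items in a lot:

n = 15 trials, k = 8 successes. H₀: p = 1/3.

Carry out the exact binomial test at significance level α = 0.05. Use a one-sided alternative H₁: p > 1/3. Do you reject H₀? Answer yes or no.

Exact binomial: n=15, k=8, p₀=1/3=0.3333
P(X≥8) from Σ C(n,i)·p₀^i·(1−p₀)^(n−i)
p-value (one-sided, H₁ greater) = 0.08823
At α=0.05: p ≥ α → fail to reject H₀

reject H₀: no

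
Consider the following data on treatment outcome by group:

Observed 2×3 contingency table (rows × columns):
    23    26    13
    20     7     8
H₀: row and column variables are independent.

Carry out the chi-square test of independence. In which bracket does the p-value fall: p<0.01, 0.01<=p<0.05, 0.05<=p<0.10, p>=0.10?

p-value bracket: 0.05<=p<0.10

Row totals [62, 35], col totals [43, 33, 21], n=97
χ² = (23−27.48)²/27.48 + (26−21.09)²/21.09 + (13−13.42)²/13.42 + (20−15.52)²/15.52 + (7−11.91)²/11.91 + (8−7.58)²/7.58 = 5.2288
df = 2
p-value (upper-tail) = 0.07321
→ bracket: 0.05<=p<0.10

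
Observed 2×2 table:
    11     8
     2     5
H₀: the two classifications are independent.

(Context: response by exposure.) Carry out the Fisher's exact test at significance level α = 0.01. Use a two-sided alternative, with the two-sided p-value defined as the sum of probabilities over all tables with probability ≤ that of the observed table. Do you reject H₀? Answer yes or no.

reject H₀: no

Margins: r₁=19, r₂=7, c₁=13, c₂=13, n=26
p_obs = C(19,11)·C(7,2)/C(26,13); sum pmf over tables with pmf ≤ p_obs
p-value (two-sided) = 0.37826
At α=0.01: p ≥ α → fail to reject H₀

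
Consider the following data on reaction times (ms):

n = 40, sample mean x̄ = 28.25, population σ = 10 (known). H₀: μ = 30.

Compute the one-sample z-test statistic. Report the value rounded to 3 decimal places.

test statistic = -1.107

SE = σ/√n = 10/√40 = 1.5811
z = (x̄−μ₀)/SE = (28.25−30)/1.5811 = -1.1068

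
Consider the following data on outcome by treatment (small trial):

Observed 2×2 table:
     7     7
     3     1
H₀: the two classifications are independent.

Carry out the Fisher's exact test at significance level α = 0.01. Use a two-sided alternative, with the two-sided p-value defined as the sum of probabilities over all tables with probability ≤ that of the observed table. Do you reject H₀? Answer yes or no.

Margins: r₁=14, r₂=4, c₁=10, c₂=8, n=18
p_obs = C(14,7)·C(4,3)/C(18,10); sum pmf over tables with pmf ≤ p_obs
p-value (two-sided) = 0.58824
At α=0.01: p ≥ α → fail to reject H₀

reject H₀: no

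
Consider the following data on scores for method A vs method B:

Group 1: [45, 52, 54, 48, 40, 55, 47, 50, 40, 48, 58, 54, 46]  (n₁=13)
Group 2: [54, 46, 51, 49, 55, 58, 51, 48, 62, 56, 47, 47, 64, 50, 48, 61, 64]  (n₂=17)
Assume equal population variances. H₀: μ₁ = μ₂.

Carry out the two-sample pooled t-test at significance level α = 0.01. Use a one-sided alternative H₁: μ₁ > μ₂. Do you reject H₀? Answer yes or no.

reject H₀: no

x̄₁=49.000, s₁=5.553, n₁=13
x̄₂=53.588, s₂=6.246, n₂=17
s_p² = [12·5.553² + 16·6.246²]/28 = 35.5042
SE = √(s_p²·(1/13+1/17)) = 2.1954
t = (49.000−53.588)/2.1954 = -2.0900
df = 28
p-value (one-sided, H₁ greater) = 0.97709
At α=0.01: p ≥ α → fail to reject H₀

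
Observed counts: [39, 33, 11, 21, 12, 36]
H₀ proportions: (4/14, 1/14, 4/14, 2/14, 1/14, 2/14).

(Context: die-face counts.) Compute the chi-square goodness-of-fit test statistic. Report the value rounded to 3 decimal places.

n = 152; E_i = n·p_i = [43.43, 10.86, 43.43, 21.71, 10.86, 21.71]
χ² = (39−43.43)²/43.43 + (33−10.86)²/10.86 + (11−43.43)²/43.43 + (21−21.71)²/21.71 + (12−10.86)²/10.86 + (36−21.71)²/21.71 = 79.3684
df = 5

test statistic = 79.368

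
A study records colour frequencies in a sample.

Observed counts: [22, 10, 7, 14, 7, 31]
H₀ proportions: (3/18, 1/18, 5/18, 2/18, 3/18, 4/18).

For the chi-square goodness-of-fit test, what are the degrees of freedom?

degrees of freedom = 5

df = k − 1 = 6 − 1 = 5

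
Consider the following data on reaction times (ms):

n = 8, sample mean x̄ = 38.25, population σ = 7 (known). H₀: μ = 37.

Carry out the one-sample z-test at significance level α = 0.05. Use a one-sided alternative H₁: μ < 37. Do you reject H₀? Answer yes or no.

reject H₀: no

SE = σ/√n = 7/√8 = 2.4749
z = (x̄−μ₀)/SE = (38.25−37)/2.4749 = 0.5051
p-value (one-sided, H₁ less) = 0.69325
At α=0.05: p ≥ α → fail to reject H₀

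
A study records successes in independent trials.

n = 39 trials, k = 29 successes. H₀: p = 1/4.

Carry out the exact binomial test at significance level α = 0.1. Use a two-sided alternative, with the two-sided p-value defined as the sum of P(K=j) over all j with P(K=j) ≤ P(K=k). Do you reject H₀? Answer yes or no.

Exact binomial: n=39, k=29, p₀=1/4=0.2500
P(X=j) = C(n,j)·p₀^j·(1−p₀)^(n−j); p = Σ P(X=j) over j with P(X=j) ≤ P(X=29)
p-value (two-sided) = 0.00000
At α=0.1: p < α → reject H₀

reject H₀: yes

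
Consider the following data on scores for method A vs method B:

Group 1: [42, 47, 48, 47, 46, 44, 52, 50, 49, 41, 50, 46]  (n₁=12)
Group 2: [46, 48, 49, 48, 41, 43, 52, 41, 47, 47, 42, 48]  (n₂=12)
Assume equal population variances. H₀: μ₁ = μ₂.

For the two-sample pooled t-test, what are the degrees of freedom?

df = n₁ + n₂ − 2 = 12 + 12 − 2 = 22

degrees of freedom = 22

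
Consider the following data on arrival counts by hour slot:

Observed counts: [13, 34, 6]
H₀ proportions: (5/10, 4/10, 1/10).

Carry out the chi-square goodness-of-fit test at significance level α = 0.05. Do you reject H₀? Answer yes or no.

reject H₀: yes

n = 53; E_i = n·p_i = [26.50, 21.20, 5.30]
χ² = (13−26.50)²/26.50 + (34−21.20)²/21.20 + (6−5.30)²/5.30 = 14.6981
df = 2
p-value (upper-tail) = 0.00064
At α=0.05: p < α → reject H₀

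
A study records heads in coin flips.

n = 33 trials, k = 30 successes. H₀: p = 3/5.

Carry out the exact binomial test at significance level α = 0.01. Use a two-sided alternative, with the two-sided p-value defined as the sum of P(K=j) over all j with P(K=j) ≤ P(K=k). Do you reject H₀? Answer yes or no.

Exact binomial: n=33, k=30, p₀=3/5=0.6000
P(X=j) = C(n,j)·p₀^j·(1−p₀)^(n−j); p = Σ P(X=j) over j with P(X=j) ≤ P(X=30)
p-value (two-sided) = 0.00012
At α=0.01: p < α → reject H₀

reject H₀: yes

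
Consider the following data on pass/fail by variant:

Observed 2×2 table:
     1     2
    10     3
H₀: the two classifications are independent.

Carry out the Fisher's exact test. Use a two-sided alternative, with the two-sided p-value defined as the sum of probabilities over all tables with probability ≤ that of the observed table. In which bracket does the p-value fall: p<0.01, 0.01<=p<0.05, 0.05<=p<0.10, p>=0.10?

p-value bracket: p>=0.10

Margins: r₁=3, r₂=13, c₁=11, c₂=5, n=16
p_obs = C(3,1)·C(13,10)/C(16,11); sum pmf over tables with pmf ≤ p_obs
p-value (two-sided) = 0.21429
→ bracket: p>=0.10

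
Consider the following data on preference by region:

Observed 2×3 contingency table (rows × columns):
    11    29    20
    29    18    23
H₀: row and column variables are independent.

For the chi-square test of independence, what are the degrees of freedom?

df = (r−1)(c−1) = (2−1)·(3−1) = 2

degrees of freedom = 2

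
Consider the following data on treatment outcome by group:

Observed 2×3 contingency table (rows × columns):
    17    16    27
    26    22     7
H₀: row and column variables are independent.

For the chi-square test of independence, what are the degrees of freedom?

degrees of freedom = 2

df = (r−1)(c−1) = (2−1)·(3−1) = 2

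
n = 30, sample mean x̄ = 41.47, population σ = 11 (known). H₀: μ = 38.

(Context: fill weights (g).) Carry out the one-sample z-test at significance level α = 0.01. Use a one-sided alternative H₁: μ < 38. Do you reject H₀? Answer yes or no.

reject H₀: no

SE = σ/√n = 11/√30 = 2.0083
z = (x̄−μ₀)/SE = (41.47−38)/2.0083 = 1.7278
p-value (one-sided, H₁ less) = 0.95799
At α=0.01: p ≥ α → fail to reject H₀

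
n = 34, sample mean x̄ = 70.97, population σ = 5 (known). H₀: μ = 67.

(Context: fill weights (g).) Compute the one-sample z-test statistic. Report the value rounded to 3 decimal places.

test statistic = 4.630

SE = σ/√n = 5/√34 = 0.8575
z = (x̄−μ₀)/SE = (70.97−67)/0.8575 = 4.6298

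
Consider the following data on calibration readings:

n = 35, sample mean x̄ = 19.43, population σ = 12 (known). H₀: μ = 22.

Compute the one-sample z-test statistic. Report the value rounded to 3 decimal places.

SE = σ/√n = 12/√35 = 2.0284
z = (x̄−μ₀)/SE = (19.43−22)/2.0284 = -1.2670

test statistic = -1.267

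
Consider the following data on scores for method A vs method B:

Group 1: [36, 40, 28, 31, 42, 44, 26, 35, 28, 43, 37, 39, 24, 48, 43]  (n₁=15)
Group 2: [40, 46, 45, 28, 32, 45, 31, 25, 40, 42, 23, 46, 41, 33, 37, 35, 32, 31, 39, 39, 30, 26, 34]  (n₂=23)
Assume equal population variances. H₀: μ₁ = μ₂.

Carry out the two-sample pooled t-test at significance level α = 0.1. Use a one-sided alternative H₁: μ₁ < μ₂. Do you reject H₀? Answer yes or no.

reject H₀: no

x̄₁=36.267, s₁=7.392, n₁=15
x̄₂=35.652, s₂=6.932, n₂=23
s_p² = [14·7.392² + 22·6.932²]/36 = 50.6153
SE = √(s_p²·(1/15+1/23)) = 2.3611
t = (36.267−35.652)/2.3611 = 0.2603
df = 36
p-value (one-sided, H₁ less) = 0.60192
At α=0.1: p ≥ α → fail to reject H₀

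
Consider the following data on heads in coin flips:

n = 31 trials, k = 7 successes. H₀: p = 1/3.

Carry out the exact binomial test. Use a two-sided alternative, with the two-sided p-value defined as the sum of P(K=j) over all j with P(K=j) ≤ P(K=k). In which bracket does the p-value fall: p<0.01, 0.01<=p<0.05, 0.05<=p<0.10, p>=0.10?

p-value bracket: p>=0.10

Exact binomial: n=31, k=7, p₀=1/3=0.3333
P(X=j) = C(n,j)·p₀^j·(1−p₀)^(n−j); p = Σ P(X=j) over j with P(X=j) ≤ P(X=7)
p-value (two-sided) = 0.25432
→ bracket: p>=0.10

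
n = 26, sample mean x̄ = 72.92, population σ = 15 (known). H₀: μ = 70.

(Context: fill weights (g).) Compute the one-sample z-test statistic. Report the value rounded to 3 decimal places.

SE = σ/√n = 15/√26 = 2.9417
z = (x̄−μ₀)/SE = (72.92−70)/2.9417 = 0.9926

test statistic = 0.993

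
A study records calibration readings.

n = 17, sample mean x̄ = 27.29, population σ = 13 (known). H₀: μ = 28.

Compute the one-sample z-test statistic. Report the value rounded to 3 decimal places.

test statistic = -0.225

SE = σ/√n = 13/√17 = 3.1530
z = (x̄−μ₀)/SE = (27.29−28)/3.1530 = -0.2252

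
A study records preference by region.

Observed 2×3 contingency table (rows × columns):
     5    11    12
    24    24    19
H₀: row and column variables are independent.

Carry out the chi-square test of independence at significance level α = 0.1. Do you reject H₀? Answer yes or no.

reject H₀: no

Row totals [28, 67], col totals [29, 35, 31], n=95
χ² = (5−8.55)²/8.55 + (11−10.32)²/10.32 + (12−9.14)²/9.14 + (24−20.45)²/20.45 + (24−24.68)²/24.68 + (19−21.86)²/21.86 = 3.4240
df = 2
p-value (upper-tail) = 0.18050
At α=0.1: p ≥ α → fail to reject H₀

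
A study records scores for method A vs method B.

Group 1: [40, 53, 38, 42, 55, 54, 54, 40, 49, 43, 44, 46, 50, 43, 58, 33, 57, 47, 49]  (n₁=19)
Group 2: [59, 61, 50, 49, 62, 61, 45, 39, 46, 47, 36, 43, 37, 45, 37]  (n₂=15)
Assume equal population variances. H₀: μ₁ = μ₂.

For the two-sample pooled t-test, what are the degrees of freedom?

degrees of freedom = 32

df = n₁ + n₂ − 2 = 19 + 15 − 2 = 32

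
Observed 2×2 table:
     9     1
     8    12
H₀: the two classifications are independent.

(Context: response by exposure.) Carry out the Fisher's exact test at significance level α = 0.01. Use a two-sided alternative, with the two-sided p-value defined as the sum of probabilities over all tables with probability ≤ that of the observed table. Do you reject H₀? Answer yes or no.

Margins: r₁=10, r₂=20, c₁=17, c₂=13, n=30
p_obs = C(10,9)·C(20,8)/C(30,17); sum pmf over tables with pmf ≤ p_obs
p-value (two-sided) = 0.01741
At α=0.01: p ≥ α → fail to reject H₀

reject H₀: no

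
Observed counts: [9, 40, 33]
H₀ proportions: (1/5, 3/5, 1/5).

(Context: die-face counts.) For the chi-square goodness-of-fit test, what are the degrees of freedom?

degrees of freedom = 2

df = k − 1 = 3 − 1 = 2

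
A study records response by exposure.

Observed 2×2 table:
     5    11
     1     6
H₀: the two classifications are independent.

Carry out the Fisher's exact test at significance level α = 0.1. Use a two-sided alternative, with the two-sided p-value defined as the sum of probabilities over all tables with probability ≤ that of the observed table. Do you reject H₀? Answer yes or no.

Margins: r₁=16, r₂=7, c₁=6, c₂=17, n=23
p_obs = C(16,5)·C(7,1)/C(23,6); sum pmf over tables with pmf ≤ p_obs
p-value (two-sided) = 0.62139
At α=0.1: p ≥ α → fail to reject H₀

reject H₀: no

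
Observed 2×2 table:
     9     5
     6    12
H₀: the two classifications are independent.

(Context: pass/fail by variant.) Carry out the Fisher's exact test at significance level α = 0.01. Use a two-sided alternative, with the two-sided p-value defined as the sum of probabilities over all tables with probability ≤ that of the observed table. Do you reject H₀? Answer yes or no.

reject H₀: no

Margins: r₁=14, r₂=18, c₁=15, c₂=17, n=32
p_obs = C(14,9)·C(18,6)/C(32,15); sum pmf over tables with pmf ≤ p_obs
p-value (two-sided) = 0.15267
At α=0.01: p ≥ α → fail to reject H₀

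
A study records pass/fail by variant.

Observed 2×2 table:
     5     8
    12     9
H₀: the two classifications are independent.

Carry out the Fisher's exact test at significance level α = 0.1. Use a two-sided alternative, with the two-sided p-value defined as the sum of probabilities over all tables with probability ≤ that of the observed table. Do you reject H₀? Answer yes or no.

Margins: r₁=13, r₂=21, c₁=17, c₂=17, n=34
p_obs = C(13,5)·C(21,12)/C(34,17); sum pmf over tables with pmf ≤ p_obs
p-value (two-sided) = 0.48127
At α=0.1: p ≥ α → fail to reject H₀

reject H₀: no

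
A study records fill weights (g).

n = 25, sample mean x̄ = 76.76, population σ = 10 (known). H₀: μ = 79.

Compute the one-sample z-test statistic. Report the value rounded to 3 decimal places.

test statistic = -1.120

SE = σ/√n = 10/√25 = 2.0000
z = (x̄−μ₀)/SE = (76.76−79)/2.0000 = -1.1200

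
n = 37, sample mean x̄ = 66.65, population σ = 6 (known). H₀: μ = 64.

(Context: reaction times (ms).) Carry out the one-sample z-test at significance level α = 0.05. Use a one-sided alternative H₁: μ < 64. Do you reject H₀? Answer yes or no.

SE = σ/√n = 6/√37 = 0.9864
z = (x̄−μ₀)/SE = (66.65−64)/0.9864 = 2.6866
p-value (one-sided, H₁ less) = 0.99639
At α=0.05: p ≥ α → fail to reject H₀

reject H₀: no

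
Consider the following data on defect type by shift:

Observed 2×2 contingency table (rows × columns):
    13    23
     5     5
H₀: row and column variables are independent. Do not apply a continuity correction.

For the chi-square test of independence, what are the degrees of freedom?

df = (r−1)(c−1) = (2−1)·(2−1) = 1

degrees of freedom = 1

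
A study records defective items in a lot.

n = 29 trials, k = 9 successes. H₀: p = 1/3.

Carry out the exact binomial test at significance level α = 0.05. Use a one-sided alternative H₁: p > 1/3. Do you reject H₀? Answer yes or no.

reject H₀: no

Exact binomial: n=29, k=9, p₀=1/3=0.3333
P(X≥9) from Σ C(n,i)·p₀^i·(1−p₀)^(n−i)
p-value (one-sided, H₁ greater) = 0.67027
At α=0.05: p ≥ α → fail to reject H₀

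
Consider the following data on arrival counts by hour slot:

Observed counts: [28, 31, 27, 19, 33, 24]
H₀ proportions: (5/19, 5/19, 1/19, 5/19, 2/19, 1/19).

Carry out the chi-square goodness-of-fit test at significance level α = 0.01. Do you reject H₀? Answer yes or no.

n = 162; E_i = n·p_i = [42.63, 42.63, 8.53, 42.63, 17.05, 8.53]
χ² = (28−42.63)²/42.63 + (31−42.63)²/42.63 + (27−8.53)²/8.53 + (19−42.63)²/42.63 + (33−17.05)²/17.05 + (24−8.53)²/8.53 = 104.3167
df = 5
p-value (upper-tail) = 0.00000
At α=0.01: p < α → reject H₀

reject H₀: yes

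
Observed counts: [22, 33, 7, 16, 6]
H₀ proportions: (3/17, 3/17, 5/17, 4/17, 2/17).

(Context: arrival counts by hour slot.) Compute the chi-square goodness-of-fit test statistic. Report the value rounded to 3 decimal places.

n = 84; E_i = n·p_i = [14.82, 14.82, 24.71, 19.76, 9.88]
χ² = (22−14.82)²/14.82 + (33−14.82)²/14.82 + (7−24.71)²/24.71 + (16−19.76)²/19.76 + (6−9.88)²/9.88 = 40.6937
df = 4

test statistic = 40.694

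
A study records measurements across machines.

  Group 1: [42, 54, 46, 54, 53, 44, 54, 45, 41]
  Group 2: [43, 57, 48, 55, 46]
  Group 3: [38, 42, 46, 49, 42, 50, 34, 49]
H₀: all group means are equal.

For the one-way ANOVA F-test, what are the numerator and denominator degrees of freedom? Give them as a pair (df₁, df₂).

k = 3 groups, N = 22 total
df = (k−1, N−k) = (3−1, 22−3) = (2, 19)

degrees of freedom = [2, 19]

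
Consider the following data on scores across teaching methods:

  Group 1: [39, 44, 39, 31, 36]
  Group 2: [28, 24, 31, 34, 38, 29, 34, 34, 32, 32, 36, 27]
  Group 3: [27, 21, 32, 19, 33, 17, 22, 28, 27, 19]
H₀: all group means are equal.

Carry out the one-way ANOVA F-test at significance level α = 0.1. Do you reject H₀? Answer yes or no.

Group means [37.80, 31.58, 24.50], grand mean 30.111
SSB = Σnᵢ(x̄ᵢ−x̄)² = 636.450; SSW = ΣΣ(x−x̄ᵢ)² = 556.217
MSB = 636.450/2 = 318.2250; MSW = 556.217/24 = 23.1757
F = MSB/MSW = 13.7310
df = (2, 24)
p-value (upper-tail) = 0.00011
At α=0.1: p < α → reject H₀

reject H₀: yes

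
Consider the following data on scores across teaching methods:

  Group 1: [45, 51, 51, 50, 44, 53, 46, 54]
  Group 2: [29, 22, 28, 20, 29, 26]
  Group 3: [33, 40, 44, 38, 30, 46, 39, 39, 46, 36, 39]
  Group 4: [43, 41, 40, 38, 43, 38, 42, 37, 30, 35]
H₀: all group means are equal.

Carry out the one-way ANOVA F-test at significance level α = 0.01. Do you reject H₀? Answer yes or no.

reject H₀: yes

Group means [49.25, 25.67, 39.09, 38.70], grand mean 39.000
SSB = Σnᵢ(x̄ᵢ−x̄)² = 1908.158; SSW = ΣΣ(x−x̄ᵢ)² = 571.842
MSB = 1908.158/3 = 636.0525; MSW = 571.842/31 = 18.4465
F = MSB/MSW = 34.4809
df = (3, 31)
p-value (upper-tail) = 0.00000
At α=0.01: p < α → reject H₀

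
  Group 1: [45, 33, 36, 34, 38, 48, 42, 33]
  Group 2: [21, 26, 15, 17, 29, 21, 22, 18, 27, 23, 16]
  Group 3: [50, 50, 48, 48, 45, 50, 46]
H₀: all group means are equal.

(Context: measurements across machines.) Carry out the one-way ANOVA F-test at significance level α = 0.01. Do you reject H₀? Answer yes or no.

reject H₀: yes

Group means [38.62, 21.36, 48.14], grand mean 33.885
SSB = Σnᵢ(x̄ᵢ−x̄)² = 3327.376; SSW = ΣΣ(x−x̄ᵢ)² = 471.278
MSB = 3327.376/2 = 1663.6881; MSW = 471.278/23 = 20.4903
F = MSB/MSW = 81.1938
df = (2, 23)
p-value (upper-tail) = 0.00000
At α=0.01: p < α → reject H₀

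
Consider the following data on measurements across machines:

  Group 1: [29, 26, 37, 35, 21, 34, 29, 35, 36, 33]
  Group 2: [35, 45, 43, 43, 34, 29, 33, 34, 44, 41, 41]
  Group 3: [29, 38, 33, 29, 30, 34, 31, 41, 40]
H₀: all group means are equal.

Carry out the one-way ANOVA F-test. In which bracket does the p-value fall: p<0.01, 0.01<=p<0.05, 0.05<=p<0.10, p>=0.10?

Group means [31.50, 38.36, 33.89], grand mean 34.733
SSB = Σnᵢ(x̄ᵢ−x̄)² = 255.932; SSW = ΣΣ(x−x̄ᵢ)² = 711.934
MSB = 255.932/2 = 127.9662; MSW = 711.934/27 = 26.3679
F = MSB/MSW = 4.8531
df = (2, 27)
p-value (upper-tail) = 0.01583
→ bracket: 0.01<=p<0.05

p-value bracket: 0.01<=p<0.05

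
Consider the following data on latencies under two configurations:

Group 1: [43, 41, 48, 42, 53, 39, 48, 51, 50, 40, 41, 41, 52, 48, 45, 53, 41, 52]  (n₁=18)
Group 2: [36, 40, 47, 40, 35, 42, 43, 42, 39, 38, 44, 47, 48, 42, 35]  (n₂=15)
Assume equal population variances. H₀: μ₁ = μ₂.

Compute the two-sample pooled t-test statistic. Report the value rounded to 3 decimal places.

x̄₁=46.000, s₁=5.053, n₁=18
x̄₂=41.200, s₂=4.212, n₂=15
s_p² = [17·5.053² + 14·4.212²]/31 = 22.0129
SE = √(s_p²·(1/18+1/15)) = 1.6403
t = (46.000−41.200)/1.6403 = 2.9264
df = 31

test statistic = 2.926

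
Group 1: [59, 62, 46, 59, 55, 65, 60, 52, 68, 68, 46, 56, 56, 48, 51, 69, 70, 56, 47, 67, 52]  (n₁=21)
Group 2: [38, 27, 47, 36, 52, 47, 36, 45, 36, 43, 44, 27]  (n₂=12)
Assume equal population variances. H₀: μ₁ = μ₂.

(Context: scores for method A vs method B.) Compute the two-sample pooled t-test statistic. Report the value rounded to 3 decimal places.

x̄₁=57.714, s₁=7.957, n₁=21
x̄₂=39.833, s₂=7.872, n₂=12
s_p² = [20·7.957² + 11·7.872²]/31 = 62.8372
SE = √(s_p²·(1/21+1/12)) = 2.8686
t = (57.714−39.833)/2.8686 = 6.2334
df = 31

test statistic = 6.233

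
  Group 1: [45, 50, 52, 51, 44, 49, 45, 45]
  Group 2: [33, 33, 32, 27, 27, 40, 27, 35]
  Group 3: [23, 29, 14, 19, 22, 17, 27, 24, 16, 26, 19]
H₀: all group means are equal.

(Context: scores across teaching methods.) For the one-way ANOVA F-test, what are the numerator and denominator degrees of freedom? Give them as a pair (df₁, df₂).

degrees of freedom = [2, 24]

k = 3 groups, N = 27 total
df = (k−1, N−k) = (3−1, 27−3) = (2, 24)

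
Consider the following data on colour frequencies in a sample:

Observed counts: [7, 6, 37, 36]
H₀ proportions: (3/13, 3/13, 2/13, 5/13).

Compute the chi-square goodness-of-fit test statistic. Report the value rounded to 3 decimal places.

n = 86; E_i = n·p_i = [19.85, 19.85, 13.23, 33.08]
χ² = (7−19.85)²/19.85 + (6−19.85)²/19.85 + (37−13.23)²/13.23 + (36−33.08)²/33.08 = 60.9353
df = 3

test statistic = 60.935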